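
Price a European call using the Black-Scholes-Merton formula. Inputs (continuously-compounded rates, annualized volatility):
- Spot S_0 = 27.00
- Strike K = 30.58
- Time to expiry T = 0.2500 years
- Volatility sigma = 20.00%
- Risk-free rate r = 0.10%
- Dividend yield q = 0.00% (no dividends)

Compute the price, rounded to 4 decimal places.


d1 = (ln(S/K) + (r - q + 0.5*sigma^2) * T) / (sigma * sqrt(T)) = -1.19259334
d2 = d1 - sigma * sqrt(T) = -1.29259334
exp(-rT) = 0.99975003; exp(-qT) = 1.00000000
C = S_0 * exp(-qT) * N(d1) - K * exp(-rT) * N(d2)
N(d1) = 0.11651434; N(d2) = 0.09807587
C = 27.0000 * 1.00000000 * 0.11651434 - 30.5800 * 0.99975003 * 0.09807587 = 0.1475

Answer: Price = 0.1475


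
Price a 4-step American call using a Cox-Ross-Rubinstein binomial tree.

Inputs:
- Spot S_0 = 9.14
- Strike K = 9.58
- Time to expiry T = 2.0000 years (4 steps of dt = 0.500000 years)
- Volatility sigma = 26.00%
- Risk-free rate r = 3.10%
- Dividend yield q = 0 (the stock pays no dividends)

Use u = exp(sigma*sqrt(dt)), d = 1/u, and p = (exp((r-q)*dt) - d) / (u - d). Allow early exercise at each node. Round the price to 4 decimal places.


dt = T/N = 0.500000
u = exp(sigma*sqrt(dt)) = 1.201833; d = 1/u = 0.832062
p = (exp((r-q)*dt) - d) / (u - d) = 0.496412
Discount per step: exp(-r*dt) = 0.984620
Stock lattice S(k, i) with i counting down-moves:
  k=0: S(0,0) = 9.1400
  k=1: S(1,0) = 10.9848; S(1,1) = 7.6051
  k=2: S(2,0) = 13.2018; S(2,1) = 9.1400; S(2,2) = 6.3279
  k=3: S(3,0) = 15.8664; S(3,1) = 10.9848; S(3,2) = 7.6051; S(3,3) = 5.2652
  k=4: S(4,0) = 19.0688; S(4,1) = 13.2018; S(4,2) = 9.1400; S(4,3) = 6.3279; S(4,4) = 4.3810
Terminal payoffs V(N, i) = max(S_T - K, 0):
  V(4,0) = 9.488761; V(4,1) = 3.621836; V(4,2) = 0.000000; V(4,3) = 0.000000; V(4,4) = 0.000000
Backward induction: V(k, i) = exp(-r*dt) * [p * V(k+1, i) + (1-p) * V(k+1, i+1)]; then take max(V_cont, immediate exercise) for American.
  V(3,0) = exp(-r*dt) * [p*9.488761 + (1-p)*3.621836] = 6.433745; exercise = 6.286400; V(3,0) = max -> 6.433745
  V(3,1) = exp(-r*dt) * [p*3.621836 + (1-p)*0.000000] = 1.770268; exercise = 1.404752; V(3,1) = max -> 1.770268
  V(3,2) = exp(-r*dt) * [p*0.000000 + (1-p)*0.000000] = 0.000000; exercise = 0.000000; V(3,2) = max -> 0.000000
  V(3,3) = exp(-r*dt) * [p*0.000000 + (1-p)*0.000000] = 0.000000; exercise = 0.000000; V(3,3) = max -> 0.000000
  V(2,0) = exp(-r*dt) * [p*6.433745 + (1-p)*1.770268] = 4.022439; exercise = 3.621836; V(2,0) = max -> 4.022439
  V(2,1) = exp(-r*dt) * [p*1.770268 + (1-p)*0.000000] = 0.865265; exercise = 0.000000; V(2,1) = max -> 0.865265
  V(2,2) = exp(-r*dt) * [p*0.000000 + (1-p)*0.000000] = 0.000000; exercise = 0.000000; V(2,2) = max -> 0.000000
  V(1,0) = exp(-r*dt) * [p*4.022439 + (1-p)*0.865265] = 2.395109; exercise = 1.404752; V(1,0) = max -> 2.395109
  V(1,1) = exp(-r*dt) * [p*0.865265 + (1-p)*0.000000] = 0.422921; exercise = 0.000000; V(1,1) = max -> 0.422921
  V(0,0) = exp(-r*dt) * [p*2.395109 + (1-p)*0.422921] = 1.380376; exercise = 0.000000; V(0,0) = max -> 1.380376

Answer: Price = V(0,0) = 1.3804


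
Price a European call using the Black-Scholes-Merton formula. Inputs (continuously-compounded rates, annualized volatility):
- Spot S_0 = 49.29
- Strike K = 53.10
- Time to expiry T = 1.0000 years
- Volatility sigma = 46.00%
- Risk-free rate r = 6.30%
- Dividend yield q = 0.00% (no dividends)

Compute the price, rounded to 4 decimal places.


Answer: Price = 8.7367

Derivation:
d1 = (ln(S/K) + (r - q + 0.5*sigma^2) * T) / (sigma * sqrt(T)) = 0.20509629
d2 = d1 - sigma * sqrt(T) = -0.25490371
exp(-rT) = 0.93894347; exp(-qT) = 1.00000000
C = S_0 * exp(-qT) * N(d1) - K * exp(-rT) * N(d2)
N(d1) = 0.58125155; N(d2) = 0.39939873
C = 49.2900 * 1.00000000 * 0.58125155 - 53.1000 * 0.93894347 * 0.39939873 = 8.7367


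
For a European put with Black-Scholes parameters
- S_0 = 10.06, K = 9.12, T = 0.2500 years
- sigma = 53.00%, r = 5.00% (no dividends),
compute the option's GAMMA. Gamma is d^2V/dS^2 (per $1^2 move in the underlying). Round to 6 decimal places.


Answer: Gamma = 0.128652

Derivation:
d1 = 0.5498485305; d2 = 0.2848485305
phi(d1) = 0.3429724223; exp(-qT) = 1.0000000000; exp(-rT) = 0.9875778005
Gamma = exp(-qT) * phi(d1) / (S * sigma * sqrt(T)) = 1.0000000000 * 0.3429724223 / (10.0600 * 0.5300 * 0.5000000000) = 0.128652


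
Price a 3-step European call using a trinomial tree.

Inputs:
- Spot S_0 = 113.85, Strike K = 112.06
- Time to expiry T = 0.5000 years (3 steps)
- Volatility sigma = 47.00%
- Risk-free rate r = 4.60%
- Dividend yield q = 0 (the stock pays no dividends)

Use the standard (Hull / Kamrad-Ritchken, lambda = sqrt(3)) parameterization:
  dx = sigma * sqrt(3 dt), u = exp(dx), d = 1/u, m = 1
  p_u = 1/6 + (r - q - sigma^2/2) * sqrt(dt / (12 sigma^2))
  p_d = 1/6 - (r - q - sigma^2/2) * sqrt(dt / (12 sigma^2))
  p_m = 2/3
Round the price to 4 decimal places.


dt = T/N = 0.166667; dx = sigma*sqrt(3*dt) = 0.332340
u = exp(dx) = 1.394227; d = 1/u = 0.717243
p_u = 0.150506, p_m = 0.666667, p_d = 0.182827
Discount per step: exp(-r*dt) = 0.992363
Stock lattice S(k, j) with j the centered position index:
  k=0: S(0,+0) = 113.8500
  k=1: S(1,-1) = 81.6581; S(1,+0) = 113.8500; S(1,+1) = 158.7328
  k=2: S(2,-2) = 58.5688; S(2,-1) = 81.6581; S(2,+0) = 113.8500; S(2,+1) = 158.7328; S(2,+2) = 221.3095
  k=3: S(3,-3) = 42.0080; S(3,-2) = 58.5688; S(3,-1) = 81.6581; S(3,+0) = 113.8500; S(3,+1) = 158.7328; S(3,+2) = 221.3095; S(3,+3) = 308.5557
Terminal payoffs V(N, j) = max(S_T - K, 0):
  V(3,-3) = 0.000000; V(3,-2) = 0.000000; V(3,-1) = 0.000000; V(3,+0) = 1.790000; V(3,+1) = 46.672751; V(3,+2) = 109.249498; V(3,+3) = 196.495693
Backward induction: V(k, j) = exp(-r*dt) * [p_u * V(k+1, j+1) + p_m * V(k+1, j) + p_d * V(k+1, j-1)]
  V(2,-2) = exp(-r*dt) * [p_u*0.000000 + p_m*0.000000 + p_d*0.000000] = 0.000000
  V(2,-1) = exp(-r*dt) * [p_u*1.790000 + p_m*0.000000 + p_d*0.000000] = 0.267348
  V(2,+0) = exp(-r*dt) * [p_u*46.672751 + p_m*1.790000 + p_d*0.000000] = 8.155101
  V(2,+1) = exp(-r*dt) * [p_u*109.249498 + p_m*46.672751 + p_d*1.790000] = 47.519420
  V(2,+2) = exp(-r*dt) * [p_u*196.495693 + p_m*109.249498 + p_d*46.672751] = 110.092550
  V(1,-1) = exp(-r*dt) * [p_u*8.155101 + p_m*0.267348 + p_d*0.000000] = 1.394889
  V(1,+0) = exp(-r*dt) * [p_u*47.519420 + p_m*8.155101 + p_d*0.267348] = 12.541053
  V(1,+1) = exp(-r*dt) * [p_u*110.092550 + p_m*47.519420 + p_d*8.155101] = 49.360296
  V(0,+0) = exp(-r*dt) * [p_u*49.360296 + p_m*12.541053 + p_d*1.394889] = 15.922208

Answer: Price = V(0,0) = 15.9222


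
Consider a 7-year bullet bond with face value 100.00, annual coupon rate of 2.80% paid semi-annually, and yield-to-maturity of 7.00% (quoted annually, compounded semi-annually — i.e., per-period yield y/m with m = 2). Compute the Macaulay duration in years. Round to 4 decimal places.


Coupon per period c = face * coupon_rate / m = 1.400000
Periods per year m = 2; per-period yield y/m = 0.035000
Number of cashflows N = 14
Cashflows (t years, CF_t, discount factor 1/(1+y/m)^(m*t), PV):
  t = 0.5000: CF_t = 1.400000, DF = 0.966184, PV = 1.352657
  t = 1.0000: CF_t = 1.400000, DF = 0.933511, PV = 1.306915
  t = 1.5000: CF_t = 1.400000, DF = 0.901943, PV = 1.262720
  t = 2.0000: CF_t = 1.400000, DF = 0.871442, PV = 1.220019
  t = 2.5000: CF_t = 1.400000, DF = 0.841973, PV = 1.178762
  t = 3.0000: CF_t = 1.400000, DF = 0.813501, PV = 1.138901
  t = 3.5000: CF_t = 1.400000, DF = 0.785991, PV = 1.100387
  t = 4.0000: CF_t = 1.400000, DF = 0.759412, PV = 1.063176
  t = 4.5000: CF_t = 1.400000, DF = 0.733731, PV = 1.027223
  t = 5.0000: CF_t = 1.400000, DF = 0.708919, PV = 0.992486
  t = 5.5000: CF_t = 1.400000, DF = 0.684946, PV = 0.958924
  t = 6.0000: CF_t = 1.400000, DF = 0.661783, PV = 0.926497
  t = 6.5000: CF_t = 1.400000, DF = 0.639404, PV = 0.895166
  t = 7.0000: CF_t = 101.400000, DF = 0.617782, PV = 62.643074
Price P = sum_t PV_t = 77.066907
Macaulay numerator sum_t t * PV_t:
  t * PV_t at t = 0.5000: 0.676329
  t * PV_t at t = 1.0000: 1.306915
  t * PV_t at t = 1.5000: 1.894080
  t * PV_t at t = 2.0000: 2.440038
  t * PV_t at t = 2.5000: 2.946906
  t * PV_t at t = 3.0000: 3.416703
  t * PV_t at t = 3.5000: 3.851356
  t * PV_t at t = 4.0000: 4.252705
  t * PV_t at t = 4.5000: 4.622505
  t * PV_t at t = 5.0000: 4.962432
  t * PV_t at t = 5.5000: 5.274082
  t * PV_t at t = 6.0000: 5.558980
  t * PV_t at t = 6.5000: 5.818578
  t * PV_t at t = 7.0000: 438.501515
Macaulay duration D = (sum_t t * PV_t) / P = 485.523122 / 77.066907 = 6.300021

Answer: Macaulay duration = 6.3000 years


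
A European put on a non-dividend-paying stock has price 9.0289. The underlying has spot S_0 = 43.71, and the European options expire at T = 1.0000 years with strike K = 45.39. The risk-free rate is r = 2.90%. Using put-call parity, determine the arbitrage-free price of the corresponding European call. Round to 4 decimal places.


Put-call parity: C - P = S_0 * exp(-qT) - K * exp(-rT).
S_0 * exp(-qT) = 43.7100 * 1.00000000 = 43.71000000
K * exp(-rT) = 45.3900 * 0.97141646 = 44.09259332
C = P + S*exp(-qT) - K*exp(-rT)
C = 9.0289 + 43.71000000 - 44.09259332 = 8.6463

Answer: Call price = 8.6463


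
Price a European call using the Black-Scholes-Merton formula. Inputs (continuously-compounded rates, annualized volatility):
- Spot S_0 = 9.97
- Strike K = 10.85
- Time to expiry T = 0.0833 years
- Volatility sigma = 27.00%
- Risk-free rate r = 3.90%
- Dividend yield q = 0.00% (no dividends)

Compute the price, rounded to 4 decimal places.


d1 = (ln(S/K) + (r - q + 0.5*sigma^2) * T) / (sigma * sqrt(T)) = -1.00478417
d2 = d1 - sigma * sqrt(T) = -1.08271087
exp(-rT) = 0.99675657; exp(-qT) = 1.00000000
C = S_0 * exp(-qT) * N(d1) - K * exp(-rT) * N(d2)
N(d1) = 0.15750039; N(d2) = 0.13946839
C = 9.9700 * 1.00000000 * 0.15750039 - 10.8500 * 0.99675657 * 0.13946839 = 0.0620

Answer: Price = 0.0620


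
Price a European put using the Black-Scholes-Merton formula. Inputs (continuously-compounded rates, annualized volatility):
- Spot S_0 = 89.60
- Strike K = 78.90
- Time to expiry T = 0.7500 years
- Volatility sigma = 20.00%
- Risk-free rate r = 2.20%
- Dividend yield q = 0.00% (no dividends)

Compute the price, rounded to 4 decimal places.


d1 = (ln(S/K) + (r - q + 0.5*sigma^2) * T) / (sigma * sqrt(T)) = 0.91610530
d2 = d1 - sigma * sqrt(T) = 0.74290022
exp(-rT) = 0.98363538; exp(-qT) = 1.00000000
P = K * exp(-rT) * N(-d2) - S_0 * exp(-qT) * N(-d1)
N(-d1) = 0.17980583; N(-d2) = 0.22877105
P = 78.9000 * 0.98363538 * 0.22877105 - 89.6000 * 1.00000000 * 0.17980583 = 1.6441

Answer: Price = 1.6441


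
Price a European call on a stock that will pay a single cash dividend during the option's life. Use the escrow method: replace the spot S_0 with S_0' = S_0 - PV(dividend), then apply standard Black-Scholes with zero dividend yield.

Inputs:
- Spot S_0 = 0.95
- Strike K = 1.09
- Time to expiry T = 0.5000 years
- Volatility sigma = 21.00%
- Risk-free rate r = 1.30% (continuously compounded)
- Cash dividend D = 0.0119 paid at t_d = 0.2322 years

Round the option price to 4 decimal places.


PV(D) = D * exp(-r * t_d) = 0.0119 * 0.99698595 = 0.01186413
S_0' = S_0 - PV(D) = 0.9500 - 0.01186413 = 0.93813587
d1 = (ln(S_0'/K) + (r + sigma^2/2)*T) / (sigma*sqrt(T)) = -0.89239023
d2 = d1 - sigma*sqrt(T) = -1.04088266
exp(-rT) = 0.99352108
N(d1) = 0.18609190; N(d2) = 0.14896501
C = S_0' * N(d1) - K * exp(-rT) * N(d2) = 0.93813587 * 0.18609190 - 1.0900 * 0.99352108 * 0.14896501 = 0.0133

Answer: Price = 0.0133


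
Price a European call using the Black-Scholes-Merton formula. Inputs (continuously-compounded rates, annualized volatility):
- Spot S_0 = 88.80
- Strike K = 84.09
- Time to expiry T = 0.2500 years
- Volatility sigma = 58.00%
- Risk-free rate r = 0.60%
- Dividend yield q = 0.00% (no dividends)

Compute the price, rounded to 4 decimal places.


d1 = (ln(S/K) + (r - q + 0.5*sigma^2) * T) / (sigma * sqrt(T)) = 0.33809999
d2 = d1 - sigma * sqrt(T) = 0.04809999
exp(-rT) = 0.99850112; exp(-qT) = 1.00000000
C = S_0 * exp(-qT) * N(d1) - K * exp(-rT) * N(d2)
N(d1) = 0.63235608; N(d2) = 0.51918172
C = 88.8000 * 1.00000000 * 0.63235608 - 84.0900 * 0.99850112 * 0.51918172 = 12.5607

Answer: Price = 12.5607


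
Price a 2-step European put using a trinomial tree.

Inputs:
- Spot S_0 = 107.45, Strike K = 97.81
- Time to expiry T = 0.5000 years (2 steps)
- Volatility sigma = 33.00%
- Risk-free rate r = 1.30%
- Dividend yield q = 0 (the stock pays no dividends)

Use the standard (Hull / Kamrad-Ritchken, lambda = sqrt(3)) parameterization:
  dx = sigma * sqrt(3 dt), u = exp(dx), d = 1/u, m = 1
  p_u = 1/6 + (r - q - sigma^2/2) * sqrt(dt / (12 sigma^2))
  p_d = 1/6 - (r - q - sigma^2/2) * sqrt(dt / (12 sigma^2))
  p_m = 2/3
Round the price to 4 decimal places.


Answer: Price = V(0,0) = 5.4388

Derivation:
dt = T/N = 0.250000; dx = sigma*sqrt(3*dt) = 0.285788
u = exp(dx) = 1.330811; d = 1/u = 0.751422
p_u = 0.148537, p_m = 0.666667, p_d = 0.184796
Discount per step: exp(-r*dt) = 0.996755
Stock lattice S(k, j) with j the centered position index:
  k=0: S(0,+0) = 107.4500
  k=1: S(1,-1) = 80.7403; S(1,+0) = 107.4500; S(1,+1) = 142.9956
  k=2: S(2,-2) = 60.6700; S(2,-1) = 80.7403; S(2,+0) = 107.4500; S(2,+1) = 142.9956; S(2,+2) = 190.3001
Terminal payoffs V(N, j) = max(K - S_T, 0):
  V(2,-2) = 37.140029; V(2,-1) = 17.069748; V(2,+0) = 0.000000; V(2,+1) = 0.000000; V(2,+2) = 0.000000
Backward induction: V(k, j) = exp(-r*dt) * [p_u * V(k+1, j+1) + p_m * V(k+1, j) + p_d * V(k+1, j-1)]
  V(1,-1) = exp(-r*dt) * [p_u*0.000000 + p_m*17.069748 + p_d*37.140029] = 18.183979
  V(1,+0) = exp(-r*dt) * [p_u*0.000000 + p_m*0.000000 + p_d*17.069748] = 3.144192
  V(1,+1) = exp(-r*dt) * [p_u*0.000000 + p_m*0.000000 + p_d*0.000000] = 0.000000
  V(0,+0) = exp(-r*dt) * [p_u*0.000000 + p_m*3.144192 + p_d*18.183979] = 5.438756


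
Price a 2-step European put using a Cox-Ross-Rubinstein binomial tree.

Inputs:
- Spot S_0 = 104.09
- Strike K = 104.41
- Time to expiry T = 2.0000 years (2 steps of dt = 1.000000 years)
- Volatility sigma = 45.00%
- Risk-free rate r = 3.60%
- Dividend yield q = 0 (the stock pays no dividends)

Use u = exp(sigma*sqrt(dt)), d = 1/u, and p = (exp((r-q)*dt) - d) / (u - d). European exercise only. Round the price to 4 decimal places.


dt = T/N = 1.000000
u = exp(sigma*sqrt(dt)) = 1.568312; d = 1/u = 0.637628
p = (exp((r-q)*dt) - d) / (u - d) = 0.428747
Discount per step: exp(-r*dt) = 0.964640
Stock lattice S(k, i) with i counting down-moves:
  k=0: S(0,0) = 104.0900
  k=1: S(1,0) = 163.2456; S(1,1) = 66.3707
  k=2: S(2,0) = 256.0201; S(2,1) = 104.0900; S(2,2) = 42.3198
Terminal payoffs V(N, i) = max(K - S_T, 0):
  V(2,0) = 0.000000; V(2,1) = 0.320000; V(2,2) = 62.090164
Backward induction: V(k, i) = exp(-r*dt) * [p * V(k+1, i) + (1-p) * V(k+1, i+1)].
  V(1,0) = exp(-r*dt) * [p*0.000000 + (1-p)*0.320000] = 0.176337
  V(1,1) = exp(-r*dt) * [p*0.320000 + (1-p)*62.090164] = 34.347379
  V(0,0) = exp(-r*dt) * [p*0.176337 + (1-p)*34.347379] = 19.000190

Answer: Price = V(0,0) = 19.0002


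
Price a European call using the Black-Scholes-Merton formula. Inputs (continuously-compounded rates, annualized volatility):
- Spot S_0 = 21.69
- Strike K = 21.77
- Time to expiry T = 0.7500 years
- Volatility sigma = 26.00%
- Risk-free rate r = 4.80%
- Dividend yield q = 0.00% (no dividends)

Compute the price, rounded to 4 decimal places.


d1 = (ln(S/K) + (r - q + 0.5*sigma^2) * T) / (sigma * sqrt(T)) = 0.25611458
d2 = d1 - sigma * sqrt(T) = 0.03094797
exp(-rT) = 0.96464029; exp(-qT) = 1.00000000
C = S_0 * exp(-qT) * N(d1) - K * exp(-rT) * N(d2)
N(d1) = 0.60106882; N(d2) = 0.51234448
C = 21.6900 * 1.00000000 * 0.60106882 - 21.7700 * 0.96464029 * 0.51234448 = 2.2778

Answer: Price = 2.2778


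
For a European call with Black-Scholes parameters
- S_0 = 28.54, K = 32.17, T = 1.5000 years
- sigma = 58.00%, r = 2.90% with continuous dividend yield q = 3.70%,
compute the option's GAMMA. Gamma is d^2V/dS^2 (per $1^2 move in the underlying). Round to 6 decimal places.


d1 = 0.1697359429; d2 = -0.5406160825
phi(d1) = 0.3932366528; exp(-qT) = 0.9460120237; exp(-rT) = 0.9574325541
Gamma = exp(-qT) * phi(d1) / (S * sigma * sqrt(T)) = 0.9460120237 * 0.3932366528 / (28.5400 * 0.5800 * 1.2247448714) = 0.018349

Answer: Gamma = 0.018349


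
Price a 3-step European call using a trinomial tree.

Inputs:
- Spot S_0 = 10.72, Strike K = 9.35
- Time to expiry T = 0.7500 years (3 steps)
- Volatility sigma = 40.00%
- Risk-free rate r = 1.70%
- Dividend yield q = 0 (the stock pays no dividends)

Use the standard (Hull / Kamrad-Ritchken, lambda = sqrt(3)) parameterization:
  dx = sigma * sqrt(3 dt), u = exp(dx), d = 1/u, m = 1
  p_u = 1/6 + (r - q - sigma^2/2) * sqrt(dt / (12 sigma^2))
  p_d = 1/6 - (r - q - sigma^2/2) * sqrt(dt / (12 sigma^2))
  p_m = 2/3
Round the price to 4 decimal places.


dt = T/N = 0.250000; dx = sigma*sqrt(3*dt) = 0.346410
u = exp(dx) = 1.413982; d = 1/u = 0.707222
p_u = 0.143933, p_m = 0.666667, p_d = 0.189400
Discount per step: exp(-r*dt) = 0.995759
Stock lattice S(k, j) with j the centered position index:
  k=0: S(0,+0) = 10.7200
  k=1: S(1,-1) = 7.5814; S(1,+0) = 10.7200; S(1,+1) = 15.1579
  k=2: S(2,-2) = 5.3618; S(2,-1) = 7.5814; S(2,+0) = 10.7200; S(2,+1) = 15.1579; S(2,+2) = 21.4330
  k=3: S(3,-3) = 3.7920; S(3,-2) = 5.3618; S(3,-1) = 7.5814; S(3,+0) = 10.7200; S(3,+1) = 15.1579; S(3,+2) = 21.4330; S(3,+3) = 30.3059
Terminal payoffs V(N, j) = max(S_T - K, 0):
  V(3,-3) = 0.000000; V(3,-2) = 0.000000; V(3,-1) = 0.000000; V(3,+0) = 1.370000; V(3,+1) = 5.807892; V(3,+2) = 12.082993; V(3,+3) = 20.955877
Backward induction: V(k, j) = exp(-r*dt) * [p_u * V(k+1, j+1) + p_m * V(k+1, j) + p_d * V(k+1, j-1)]
  V(2,-2) = exp(-r*dt) * [p_u*0.000000 + p_m*0.000000 + p_d*0.000000] = 0.000000
  V(2,-1) = exp(-r*dt) * [p_u*1.370000 + p_m*0.000000 + p_d*0.000000] = 0.196353
  V(2,+0) = exp(-r*dt) * [p_u*5.807892 + p_m*1.370000 + p_d*0.000000] = 1.741865
  V(2,+1) = exp(-r*dt) * [p_u*12.082993 + p_m*5.807892 + p_d*1.370000] = 5.845656
  V(2,+2) = exp(-r*dt) * [p_u*20.955877 + p_m*12.082993 + p_d*5.807892] = 12.119976
  V(1,-1) = exp(-r*dt) * [p_u*1.741865 + p_m*0.196353 + p_d*0.000000] = 0.379996
  V(1,+0) = exp(-r*dt) * [p_u*5.845656 + p_m*1.741865 + p_d*0.196353] = 2.031167
  V(1,+1) = exp(-r*dt) * [p_u*12.119976 + p_m*5.845656 + p_d*1.741865] = 5.946159
  V(0,+0) = exp(-r*dt) * [p_u*5.946159 + p_m*2.031167 + p_d*0.379996] = 2.272257

Answer: Price = V(0,0) = 2.2723


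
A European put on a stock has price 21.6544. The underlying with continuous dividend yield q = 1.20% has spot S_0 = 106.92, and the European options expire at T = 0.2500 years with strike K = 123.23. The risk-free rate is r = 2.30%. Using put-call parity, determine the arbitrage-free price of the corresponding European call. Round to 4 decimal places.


Put-call parity: C - P = S_0 * exp(-qT) - K * exp(-rT).
S_0 * exp(-qT) = 106.9200 * 0.99700450 = 106.59972066
K * exp(-rT) = 123.2300 * 0.99426650 = 122.52346075
C = P + S*exp(-qT) - K*exp(-rT)
C = 21.6544 + 106.59972066 - 122.52346075 = 5.7307

Answer: Call price = 5.7307


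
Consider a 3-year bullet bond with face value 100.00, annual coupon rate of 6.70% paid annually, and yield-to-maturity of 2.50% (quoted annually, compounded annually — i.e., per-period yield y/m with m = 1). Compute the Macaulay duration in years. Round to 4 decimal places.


Answer: Macaulay duration = 2.8263 years

Derivation:
Coupon per period c = face * coupon_rate / m = 6.700000
Periods per year m = 1; per-period yield y/m = 0.025000
Number of cashflows N = 3
Cashflows (t years, CF_t, discount factor 1/(1+y/m)^(m*t), PV):
  t = 1.0000: CF_t = 6.700000, DF = 0.975610, PV = 6.536585
  t = 2.0000: CF_t = 6.700000, DF = 0.951814, PV = 6.377156
  t = 3.0000: CF_t = 106.700000, DF = 0.928599, PV = 99.081557
Price P = sum_t PV_t = 111.995299
Macaulay numerator sum_t t * PV_t:
  t * PV_t at t = 1.0000: 6.536585
  t * PV_t at t = 2.0000: 12.754313
  t * PV_t at t = 3.0000: 297.244671
Macaulay duration D = (sum_t t * PV_t) / P = 316.535570 / 111.995299 = 2.826329


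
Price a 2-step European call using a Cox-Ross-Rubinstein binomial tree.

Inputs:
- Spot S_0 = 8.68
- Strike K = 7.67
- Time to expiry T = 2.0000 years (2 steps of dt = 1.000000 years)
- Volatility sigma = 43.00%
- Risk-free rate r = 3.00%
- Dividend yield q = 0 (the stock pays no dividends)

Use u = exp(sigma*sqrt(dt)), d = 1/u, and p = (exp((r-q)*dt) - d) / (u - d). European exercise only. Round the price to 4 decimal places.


dt = T/N = 1.000000
u = exp(sigma*sqrt(dt)) = 1.537258; d = 1/u = 0.650509
p = (exp((r-q)*dt) - d) / (u - d) = 0.428470
Discount per step: exp(-r*dt) = 0.970446
Stock lattice S(k, i) with i counting down-moves:
  k=0: S(0,0) = 8.6800
  k=1: S(1,0) = 13.3434; S(1,1) = 5.6464
  k=2: S(2,0) = 20.5122; S(2,1) = 8.6800; S(2,2) = 3.6730
Terminal payoffs V(N, i) = max(S_T - K, 0):
  V(2,0) = 12.842235; V(2,1) = 1.010000; V(2,2) = 0.000000
Backward induction: V(k, i) = exp(-r*dt) * [p * V(k+1, i) + (1-p) * V(k+1, i+1)].
  V(1,0) = exp(-r*dt) * [p*12.842235 + (1-p)*1.010000] = 5.900078
  V(1,1) = exp(-r*dt) * [p*1.010000 + (1-p)*0.000000] = 0.419965
  V(0,0) = exp(-r*dt) * [p*5.900078 + (1-p)*0.419965] = 2.686224

Answer: Price = V(0,0) = 2.6862


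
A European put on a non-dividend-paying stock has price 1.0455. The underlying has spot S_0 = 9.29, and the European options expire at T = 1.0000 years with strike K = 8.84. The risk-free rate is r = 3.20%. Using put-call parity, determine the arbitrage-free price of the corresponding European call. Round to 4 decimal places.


Answer: Call price = 1.7739

Derivation:
Put-call parity: C - P = S_0 * exp(-qT) - K * exp(-rT).
S_0 * exp(-qT) = 9.2900 * 1.00000000 = 9.29000000
K * exp(-rT) = 8.8400 * 0.96850658 = 8.56159819
C = P + S*exp(-qT) - K*exp(-rT)
C = 1.0455 + 9.29000000 - 8.56159819 = 1.7739


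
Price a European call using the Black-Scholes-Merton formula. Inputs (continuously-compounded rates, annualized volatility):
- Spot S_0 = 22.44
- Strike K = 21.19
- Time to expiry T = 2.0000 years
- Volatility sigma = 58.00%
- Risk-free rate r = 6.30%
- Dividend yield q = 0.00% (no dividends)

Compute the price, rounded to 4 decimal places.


d1 = (ln(S/K) + (r - q + 0.5*sigma^2) * T) / (sigma * sqrt(T)) = 0.63361121
d2 = d1 - sigma * sqrt(T) = -0.18663266
exp(-rT) = 0.88161485; exp(-qT) = 1.00000000
C = S_0 * exp(-qT) * N(d1) - K * exp(-rT) * N(d2)
N(d1) = 0.73683271; N(d2) = 0.42597433
C = 22.4400 * 1.00000000 * 0.73683271 - 21.1900 * 0.88161485 * 0.42597433 = 8.5767

Answer: Price = 8.5767


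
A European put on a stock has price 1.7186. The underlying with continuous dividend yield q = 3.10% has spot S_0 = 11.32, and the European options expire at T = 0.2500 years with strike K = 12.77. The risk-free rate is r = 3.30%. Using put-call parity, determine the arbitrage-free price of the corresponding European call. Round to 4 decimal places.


Answer: Call price = 0.2861

Derivation:
Put-call parity: C - P = S_0 * exp(-qT) - K * exp(-rT).
S_0 * exp(-qT) = 11.3200 * 0.99227995 = 11.23260908
K * exp(-rT) = 12.7700 * 0.99178394 = 12.66508089
C = P + S*exp(-qT) - K*exp(-rT)
C = 1.7186 + 11.23260908 - 12.66508089 = 0.2861


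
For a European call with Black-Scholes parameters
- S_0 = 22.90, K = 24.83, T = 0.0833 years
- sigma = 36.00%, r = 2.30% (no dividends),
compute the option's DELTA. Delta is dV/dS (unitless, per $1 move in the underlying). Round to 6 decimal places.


Answer: Delta = 0.239356

Derivation:
d1 = -0.7083767736; d2 = -0.8122790354
phi(d1) = 0.3104174235; exp(-qT) = 1.0000000000; exp(-rT) = 0.9980859342
N(d1) = 0.2393556560
Delta = exp(-qT) * N(d1) = 1.0000000000 * 0.2393556560 = 0.239356


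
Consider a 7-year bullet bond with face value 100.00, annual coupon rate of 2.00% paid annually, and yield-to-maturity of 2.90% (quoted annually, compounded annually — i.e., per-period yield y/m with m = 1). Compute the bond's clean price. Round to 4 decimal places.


Coupon per period c = face * coupon_rate / m = 2.000000
Periods per year m = 1; per-period yield y/m = 0.029000
Number of cashflows N = 7
Cashflows (t years, CF_t, discount factor 1/(1+y/m)^(m*t), PV):
  t = 1.0000: CF_t = 2.000000, DF = 0.971817, PV = 1.943635
  t = 2.0000: CF_t = 2.000000, DF = 0.944429, PV = 1.888858
  t = 3.0000: CF_t = 2.000000, DF = 0.917812, PV = 1.835625
  t = 4.0000: CF_t = 2.000000, DF = 0.891946, PV = 1.783892
  t = 5.0000: CF_t = 2.000000, DF = 0.866808, PV = 1.733617
  t = 6.0000: CF_t = 2.000000, DF = 0.842379, PV = 1.684759
  t = 7.0000: CF_t = 102.000000, DF = 0.818639, PV = 83.501168
Price P = sum_t PV_t = 94.371552

Answer: Price = 94.3716


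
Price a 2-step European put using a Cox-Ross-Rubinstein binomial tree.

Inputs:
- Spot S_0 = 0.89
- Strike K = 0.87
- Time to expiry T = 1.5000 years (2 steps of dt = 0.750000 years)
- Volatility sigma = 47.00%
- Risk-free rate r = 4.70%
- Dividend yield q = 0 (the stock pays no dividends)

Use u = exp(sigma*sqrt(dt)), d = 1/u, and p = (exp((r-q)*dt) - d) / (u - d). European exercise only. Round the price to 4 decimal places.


dt = T/N = 0.750000
u = exp(sigma*sqrt(dt)) = 1.502352; d = 1/u = 0.665623
p = (exp((r-q)*dt) - d) / (u - d) = 0.442504
Discount per step: exp(-r*dt) = 0.965364
Stock lattice S(k, i) with i counting down-moves:
  k=0: S(0,0) = 0.8900
  k=1: S(1,0) = 1.3371; S(1,1) = 0.5924
  k=2: S(2,0) = 2.0088; S(2,1) = 0.8900; S(2,2) = 0.3943
Terminal payoffs V(N, i) = max(K - S_T, 0):
  V(2,0) = 0.000000; V(2,1) = 0.000000; V(2,2) = 0.475682
Backward induction: V(k, i) = exp(-r*dt) * [p * V(k+1, i) + (1-p) * V(k+1, i+1)].
  V(1,0) = exp(-r*dt) * [p*0.000000 + (1-p)*0.000000] = 0.000000
  V(1,1) = exp(-r*dt) * [p*0.000000 + (1-p)*0.475682] = 0.256006
  V(0,0) = exp(-r*dt) * [p*0.000000 + (1-p)*0.256006] = 0.137779

Answer: Price = V(0,0) = 0.1378


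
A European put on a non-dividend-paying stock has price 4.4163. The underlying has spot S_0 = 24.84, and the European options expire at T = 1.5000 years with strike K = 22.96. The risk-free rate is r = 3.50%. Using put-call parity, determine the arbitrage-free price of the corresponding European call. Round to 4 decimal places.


Put-call parity: C - P = S_0 * exp(-qT) - K * exp(-rT).
S_0 * exp(-qT) = 24.8400 * 1.00000000 = 24.84000000
K * exp(-rT) = 22.9600 * 0.94885432 = 21.78569521
C = P + S*exp(-qT) - K*exp(-rT)
C = 4.4163 + 24.84000000 - 21.78569521 = 7.4706

Answer: Call price = 7.4706


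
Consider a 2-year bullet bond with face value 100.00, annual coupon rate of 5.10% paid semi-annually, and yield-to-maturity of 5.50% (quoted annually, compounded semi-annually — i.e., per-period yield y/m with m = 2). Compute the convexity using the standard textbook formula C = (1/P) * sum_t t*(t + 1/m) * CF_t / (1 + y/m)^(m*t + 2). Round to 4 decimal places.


Coupon per period c = face * coupon_rate / m = 2.550000
Periods per year m = 2; per-period yield y/m = 0.027500
Number of cashflows N = 4
Cashflows (t years, CF_t, discount factor 1/(1+y/m)^(m*t), PV):
  t = 0.5000: CF_t = 2.550000, DF = 0.973236, PV = 2.481752
  t = 1.0000: CF_t = 2.550000, DF = 0.947188, PV = 2.415330
  t = 1.5000: CF_t = 2.550000, DF = 0.921838, PV = 2.350686
  t = 2.0000: CF_t = 102.550000, DF = 0.897166, PV = 92.004346
Price P = sum_t PV_t = 99.252114
Convexity numerator sum_t t*(t + 1/m) * CF_t / (1+y/m)^(m*t + 2):
  t = 0.5000: term = 1.175343
  t = 1.0000: term = 3.431659
  t = 1.5000: term = 6.679628
  t = 2.0000: term = 435.727214
Convexity = (1/P) * sum = 447.013845 / 99.252114 = 4.503822

Answer: Convexity = 4.5038


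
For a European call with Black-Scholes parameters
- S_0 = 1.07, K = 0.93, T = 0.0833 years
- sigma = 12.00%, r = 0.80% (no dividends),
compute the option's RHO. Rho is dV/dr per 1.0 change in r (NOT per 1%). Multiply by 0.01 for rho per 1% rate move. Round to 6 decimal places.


d1 = 4.0854404583; d2 = 4.0508063710
phi(d1) = 0.0000947423; exp(-qT) = 1.0000000000; exp(-rT) = 0.9993338220
N(d2) = 0.9999744793
Rho = K*T*exp(-rT)*N(d2) = 0.9300 * 0.0833 * 0.9993338220 * 0.9999744793 = 0.077415

Answer: Rho = 0.077415


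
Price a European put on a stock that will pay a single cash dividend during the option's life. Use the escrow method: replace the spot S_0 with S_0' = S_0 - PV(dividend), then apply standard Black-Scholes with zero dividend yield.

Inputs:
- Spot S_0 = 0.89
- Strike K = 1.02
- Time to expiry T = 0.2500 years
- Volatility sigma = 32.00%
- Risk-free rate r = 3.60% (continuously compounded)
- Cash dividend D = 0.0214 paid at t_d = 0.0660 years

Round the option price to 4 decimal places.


Answer: Price = 0.1560

Derivation:
PV(D) = D * exp(-r * t_d) = 0.0214 * 0.99762682 = 0.02134921
S_0' = S_0 - PV(D) = 0.8900 - 0.02134921 = 0.86865079
d1 = (ln(S_0'/K) + (r + sigma^2/2)*T) / (sigma*sqrt(T)) = -0.86760449
d2 = d1 - sigma*sqrt(T) = -1.02760449
exp(-rT) = 0.99104038
N(-d1) = 0.80719456; N(-d2) = 0.84793205
P = K * exp(-rT) * N(-d2) - S_0' * N(-d1) = 1.0200 * 0.99104038 * 0.84793205 - 0.86865079 * 0.80719456 = 0.1560


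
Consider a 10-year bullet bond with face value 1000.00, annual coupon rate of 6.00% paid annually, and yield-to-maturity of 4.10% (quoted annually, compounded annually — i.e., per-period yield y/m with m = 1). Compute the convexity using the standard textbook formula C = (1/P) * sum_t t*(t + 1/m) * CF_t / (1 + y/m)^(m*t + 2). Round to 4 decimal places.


Answer: Convexity = 74.4145

Derivation:
Coupon per period c = face * coupon_rate / m = 60.000000
Periods per year m = 1; per-period yield y/m = 0.041000
Number of cashflows N = 10
Cashflows (t years, CF_t, discount factor 1/(1+y/m)^(m*t), PV):
  t = 1.0000: CF_t = 60.000000, DF = 0.960615, PV = 57.636888
  t = 2.0000: CF_t = 60.000000, DF = 0.922781, PV = 55.366847
  t = 3.0000: CF_t = 60.000000, DF = 0.886437, PV = 53.186212
  t = 4.0000: CF_t = 60.000000, DF = 0.851524, PV = 51.091462
  t = 5.0000: CF_t = 60.000000, DF = 0.817987, PV = 49.079214
  t = 6.0000: CF_t = 60.000000, DF = 0.785770, PV = 47.146219
  t = 7.0000: CF_t = 60.000000, DF = 0.754823, PV = 45.289356
  t = 8.0000: CF_t = 60.000000, DF = 0.725094, PV = 43.505625
  t = 9.0000: CF_t = 60.000000, DF = 0.696536, PV = 41.792147
  t = 10.0000: CF_t = 1060.000000, DF = 0.669103, PV = 709.248735
Price P = sum_t PV_t = 1153.342707
Convexity numerator sum_t t*(t + 1/m) * CF_t / (1+y/m)^(m*t + 2):
  t = 1.0000: term = 106.372424
  t = 2.0000: term = 306.548773
  t = 3.0000: term = 588.950573
  t = 4.0000: term = 942.924389
  t = 5.0000: term = 1358.680676
  t = 6.0000: term = 1827.236259
  t = 7.0000: term = 2340.360242
  t = 8.0000: term = 2890.523148
  t = 9.0000: term = 3470.849121
  t = 10.0000: term = 71992.921258
Convexity = (1/P) * sum = 85825.366865 / 1153.342707 = 74.414453


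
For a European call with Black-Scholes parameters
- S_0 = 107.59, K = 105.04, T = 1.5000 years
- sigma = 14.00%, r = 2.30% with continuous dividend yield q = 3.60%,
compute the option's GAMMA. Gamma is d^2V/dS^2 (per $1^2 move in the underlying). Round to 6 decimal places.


Answer: Gamma = 0.020361

Derivation:
d1 = 0.1118978040; d2 = -0.0595664780
phi(d1) = 0.3964524805; exp(-qT) = 0.9474321065; exp(-rT) = 0.9660883397
Gamma = exp(-qT) * phi(d1) / (S * sigma * sqrt(T)) = 0.9474321065 * 0.3964524805 / (107.5900 * 0.1400 * 1.2247448714) = 0.020361


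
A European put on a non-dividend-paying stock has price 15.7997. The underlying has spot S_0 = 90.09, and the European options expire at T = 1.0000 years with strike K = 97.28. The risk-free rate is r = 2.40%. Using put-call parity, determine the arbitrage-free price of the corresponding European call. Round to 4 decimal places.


Answer: Call price = 10.9166

Derivation:
Put-call parity: C - P = S_0 * exp(-qT) - K * exp(-rT).
S_0 * exp(-qT) = 90.0900 * 1.00000000 = 90.09000000
K * exp(-rT) = 97.2800 * 0.97628571 = 94.97307385
C = P + S*exp(-qT) - K*exp(-rT)
C = 15.7997 + 90.09000000 - 94.97307385 = 10.9166


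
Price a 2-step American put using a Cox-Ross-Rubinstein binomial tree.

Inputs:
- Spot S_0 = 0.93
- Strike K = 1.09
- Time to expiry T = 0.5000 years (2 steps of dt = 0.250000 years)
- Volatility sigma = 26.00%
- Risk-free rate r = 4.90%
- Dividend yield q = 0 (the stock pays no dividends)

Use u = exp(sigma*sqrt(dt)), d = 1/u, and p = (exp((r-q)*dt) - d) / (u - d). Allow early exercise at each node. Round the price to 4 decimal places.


dt = T/N = 0.250000
u = exp(sigma*sqrt(dt)) = 1.138828; d = 1/u = 0.878095
p = (exp((r-q)*dt) - d) / (u - d) = 0.514818
Discount per step: exp(-r*dt) = 0.987825
Stock lattice S(k, i) with i counting down-moves:
  k=0: S(0,0) = 0.9300
  k=1: S(1,0) = 1.0591; S(1,1) = 0.8166
  k=2: S(2,0) = 1.2061; S(2,1) = 0.9300; S(2,2) = 0.7171
Terminal payoffs V(N, i) = max(K - S_T, 0):
  V(2,0) = 0.000000; V(2,1) = 0.160000; V(2,2) = 0.372922
Backward induction: V(k, i) = exp(-r*dt) * [p * V(k+1, i) + (1-p) * V(k+1, i+1)]; then take max(V_cont, immediate exercise) for American.
  V(1,0) = exp(-r*dt) * [p*0.000000 + (1-p)*0.160000] = 0.076684; exercise = 0.030890; V(1,0) = max -> 0.076684
  V(1,1) = exp(-r*dt) * [p*0.160000 + (1-p)*0.372922] = 0.260100; exercise = 0.273371; V(1,1) = max -> 0.273371
  V(0,0) = exp(-r*dt) * [p*0.076684 + (1-p)*0.273371] = 0.170018; exercise = 0.160000; V(0,0) = max -> 0.170018

Answer: Price = V(0,0) = 0.1700


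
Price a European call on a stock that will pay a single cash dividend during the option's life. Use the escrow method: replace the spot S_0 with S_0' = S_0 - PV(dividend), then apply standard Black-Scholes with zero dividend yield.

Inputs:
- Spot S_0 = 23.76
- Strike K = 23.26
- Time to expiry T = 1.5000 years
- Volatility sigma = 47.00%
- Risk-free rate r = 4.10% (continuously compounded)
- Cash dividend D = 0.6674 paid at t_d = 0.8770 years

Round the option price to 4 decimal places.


PV(D) = D * exp(-r * t_d) = 0.6674 * 0.96468177 = 0.64382862
S_0' = S_0 - PV(D) = 23.7600 - 0.64382862 = 23.11617138
d1 = (ln(S_0'/K) + (r + sigma^2/2)*T) / (sigma*sqrt(T)) = 0.38387897
d2 = d1 - sigma*sqrt(T) = -0.19175112
exp(-rT) = 0.94035295
N(d1) = 0.64946592; N(d2) = 0.42396858
C = S_0' * N(d1) - K * exp(-rT) * N(d2) = 23.11617138 * 0.64946592 - 23.2600 * 0.94035295 * 0.42396858 = 5.7399

Answer: Price = 5.7399


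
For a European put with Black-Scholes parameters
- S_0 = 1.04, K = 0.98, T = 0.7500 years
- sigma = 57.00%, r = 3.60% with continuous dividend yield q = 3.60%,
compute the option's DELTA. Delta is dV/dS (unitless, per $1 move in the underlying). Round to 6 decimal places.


Answer: Delta = -0.347233

Derivation:
d1 = 0.3671966359; d2 = -0.1264378443
phi(d1) = 0.3729334782; exp(-qT) = 0.9733612415; exp(-rT) = 0.9733612415
N(-d1) = 0.3567361743
Delta = -exp(-qT) * N(-d1) = -0.9733612415 * 0.3567361743 = -0.347233


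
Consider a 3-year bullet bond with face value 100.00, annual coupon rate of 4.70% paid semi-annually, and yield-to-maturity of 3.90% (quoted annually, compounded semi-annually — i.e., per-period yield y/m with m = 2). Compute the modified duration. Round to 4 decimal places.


Coupon per period c = face * coupon_rate / m = 2.350000
Periods per year m = 2; per-period yield y/m = 0.019500
Number of cashflows N = 6
Cashflows (t years, CF_t, discount factor 1/(1+y/m)^(m*t), PV):
  t = 0.5000: CF_t = 2.350000, DF = 0.980873, PV = 2.305051
  t = 1.0000: CF_t = 2.350000, DF = 0.962112, PV = 2.260963
  t = 1.5000: CF_t = 2.350000, DF = 0.943709, PV = 2.217717
  t = 2.0000: CF_t = 2.350000, DF = 0.925659, PV = 2.175299
  t = 2.5000: CF_t = 2.350000, DF = 0.907954, PV = 2.133692
  t = 3.0000: CF_t = 102.350000, DF = 0.890588, PV = 91.151636
Price P = sum_t PV_t = 102.244358
First compute Macaulay numerator sum_t t * PV_t:
  t * PV_t at t = 0.5000: 1.152526
  t * PV_t at t = 1.0000: 2.260963
  t * PV_t at t = 1.5000: 3.326576
  t * PV_t at t = 2.0000: 4.350598
  t * PV_t at t = 2.5000: 5.334230
  t * PV_t at t = 3.0000: 273.454907
Macaulay duration D = 289.879799 / 102.244358 = 2.835167
Modified duration = D / (1 + y/m) = 2.835167 / (1 + 0.019500) = 2.780938

Answer: Modified duration = 2.7809


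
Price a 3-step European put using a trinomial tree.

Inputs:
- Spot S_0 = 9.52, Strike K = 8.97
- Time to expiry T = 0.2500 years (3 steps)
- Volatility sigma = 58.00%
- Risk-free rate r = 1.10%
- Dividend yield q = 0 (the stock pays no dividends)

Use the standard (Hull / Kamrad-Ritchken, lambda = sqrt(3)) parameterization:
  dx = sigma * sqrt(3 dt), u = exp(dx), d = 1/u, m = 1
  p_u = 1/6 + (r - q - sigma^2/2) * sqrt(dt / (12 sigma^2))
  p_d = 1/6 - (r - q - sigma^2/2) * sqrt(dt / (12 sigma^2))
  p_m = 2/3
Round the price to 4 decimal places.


dt = T/N = 0.083333; dx = sigma*sqrt(3*dt) = 0.290000
u = exp(dx) = 1.336427; d = 1/u = 0.748264
p_u = 0.144080, p_m = 0.666667, p_d = 0.189253
Discount per step: exp(-r*dt) = 0.999084
Stock lattice S(k, j) with j the centered position index:
  k=0: S(0,+0) = 9.5200
  k=1: S(1,-1) = 7.1235; S(1,+0) = 9.5200; S(1,+1) = 12.7228
  k=2: S(2,-2) = 5.3302; S(2,-1) = 7.1235; S(2,+0) = 9.5200; S(2,+1) = 12.7228; S(2,+2) = 17.0031
  k=3: S(3,-3) = 3.9884; S(3,-2) = 5.3302; S(3,-1) = 7.1235; S(3,+0) = 9.5200; S(3,+1) = 12.7228; S(3,+2) = 17.0031; S(3,+3) = 22.7234
Terminal payoffs V(N, j) = max(K - S_T, 0):
  V(3,-3) = 4.981581; V(3,-2) = 3.639768; V(3,-1) = 1.846531; V(3,+0) = 0.000000; V(3,+1) = 0.000000; V(3,+2) = 0.000000; V(3,+3) = 0.000000
Backward induction: V(k, j) = exp(-r*dt) * [p_u * V(k+1, j+1) + p_m * V(k+1, j) + p_d * V(k+1, j-1)]
  V(2,-2) = exp(-r*dt) * [p_u*1.846531 + p_m*3.639768 + p_d*4.981581] = 3.632008
  V(2,-1) = exp(-r*dt) * [p_u*0.000000 + p_m*1.846531 + p_d*3.639768] = 1.918098
  V(2,+0) = exp(-r*dt) * [p_u*0.000000 + p_m*0.000000 + p_d*1.846531] = 0.349141
  V(2,+1) = exp(-r*dt) * [p_u*0.000000 + p_m*0.000000 + p_d*0.000000] = 0.000000
  V(2,+2) = exp(-r*dt) * [p_u*0.000000 + p_m*0.000000 + p_d*0.000000] = 0.000000
  V(1,-1) = exp(-r*dt) * [p_u*0.349141 + p_m*1.918098 + p_d*3.632008] = 2.014557
  V(1,+0) = exp(-r*dt) * [p_u*0.000000 + p_m*0.349141 + p_d*1.918098] = 0.595220
  V(1,+1) = exp(-r*dt) * [p_u*0.000000 + p_m*0.000000 + p_d*0.349141] = 0.066015
  V(0,+0) = exp(-r*dt) * [p_u*0.066015 + p_m*0.595220 + p_d*2.014557] = 0.786864

Answer: Price = V(0,0) = 0.7869


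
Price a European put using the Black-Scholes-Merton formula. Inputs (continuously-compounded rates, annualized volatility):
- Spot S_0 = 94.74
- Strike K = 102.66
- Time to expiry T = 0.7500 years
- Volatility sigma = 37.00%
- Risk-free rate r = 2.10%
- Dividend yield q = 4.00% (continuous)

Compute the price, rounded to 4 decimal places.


Answer: Price = 17.3666

Derivation:
d1 = (ln(S/K) + (r - q + 0.5*sigma^2) * T) / (sigma * sqrt(T)) = -0.13481522
d2 = d1 - sigma * sqrt(T) = -0.45524462
exp(-rT) = 0.98437338; exp(-qT) = 0.97044553
P = K * exp(-rT) * N(-d2) - S_0 * exp(-qT) * N(-d1)
N(-d1) = 0.55362101; N(-d2) = 0.67553337
P = 102.6600 * 0.98437338 * 0.67553337 - 94.7400 * 0.97044553 * 0.55362101 = 17.3666


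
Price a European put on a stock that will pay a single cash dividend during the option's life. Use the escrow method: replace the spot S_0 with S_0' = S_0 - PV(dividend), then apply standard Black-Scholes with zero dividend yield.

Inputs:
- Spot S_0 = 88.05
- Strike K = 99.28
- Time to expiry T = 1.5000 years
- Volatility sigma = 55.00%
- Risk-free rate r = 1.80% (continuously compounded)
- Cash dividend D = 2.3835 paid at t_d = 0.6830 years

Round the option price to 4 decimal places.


PV(D) = D * exp(-r * t_d) = 2.3835 * 0.98778126 = 2.35437664
S_0' = S_0 - PV(D) = 88.0500 - 2.35437664 = 85.69562336
d1 = (ln(S_0'/K) + (r + sigma^2/2)*T) / (sigma*sqrt(T)) = 0.15844875
d2 = d1 - sigma*sqrt(T) = -0.51516093
exp(-rT) = 0.97336124
N(-d1) = 0.43705160; N(-d2) = 0.69677971
P = K * exp(-rT) * N(-d2) - S_0' * N(-d1) = 99.2800 * 0.97336124 * 0.69677971 - 85.69562336 * 0.43705160 = 29.8801

Answer: Price = 29.8801


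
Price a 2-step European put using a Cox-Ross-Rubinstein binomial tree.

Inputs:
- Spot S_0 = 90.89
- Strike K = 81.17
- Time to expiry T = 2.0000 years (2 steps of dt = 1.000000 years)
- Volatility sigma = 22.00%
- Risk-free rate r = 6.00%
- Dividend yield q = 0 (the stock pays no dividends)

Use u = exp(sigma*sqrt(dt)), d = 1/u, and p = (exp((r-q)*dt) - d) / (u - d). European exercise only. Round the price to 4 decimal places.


Answer: Price = V(0,0) = 3.4634

Derivation:
dt = T/N = 1.000000
u = exp(sigma*sqrt(dt)) = 1.246077; d = 1/u = 0.802519
p = (exp((r-q)*dt) - d) / (u - d) = 0.584631
Discount per step: exp(-r*dt) = 0.941765
Stock lattice S(k, i) with i counting down-moves:
  k=0: S(0,0) = 90.8900
  k=1: S(1,0) = 113.2559; S(1,1) = 72.9409
  k=2: S(2,0) = 141.1256; S(2,1) = 90.8900; S(2,2) = 58.5365
Terminal payoffs V(N, i) = max(K - S_T, 0):
  V(2,0) = 0.000000; V(2,1) = 0.000000; V(2,2) = 22.633530
Backward induction: V(k, i) = exp(-r*dt) * [p * V(k+1, i) + (1-p) * V(k+1, i+1)].
  V(1,0) = exp(-r*dt) * [p*0.000000 + (1-p)*0.000000] = 0.000000
  V(1,1) = exp(-r*dt) * [p*0.000000 + (1-p)*22.633530] = 8.853778
  V(0,0) = exp(-r*dt) * [p*0.000000 + (1-p)*8.853778] = 3.463418
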